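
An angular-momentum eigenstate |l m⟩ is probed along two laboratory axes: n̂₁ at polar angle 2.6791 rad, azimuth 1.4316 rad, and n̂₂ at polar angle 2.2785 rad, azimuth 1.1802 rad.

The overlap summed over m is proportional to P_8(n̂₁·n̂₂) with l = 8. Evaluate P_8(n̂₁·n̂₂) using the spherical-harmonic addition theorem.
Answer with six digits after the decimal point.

-0.400730

Term-by-term m-sum for l=8 (normalisation 4π/17 = 0.739198):
  m=-8: +0.000357-0.000726i × -0.057274+0.000964i = -0.000020+0.000042i  (running Σ = -0.000020+0.000042i)
  m=-7: +0.005374+0.003648i × +0.077675+0.179985i = -0.000239+0.001251i  (running Σ = -0.000259+0.001293i)
  m=-6: -0.021949+0.024251i × +0.270070-0.276972i = +0.000789+0.012629i  (running Σ = +0.000530+0.013921i)
  m=-5: -0.074367-0.089015i × -0.414891-0.166765i = +0.016010+0.049333i  (running Σ = +0.016540+0.063255i)
  m=-4: +0.248948-0.154965i × +0.001538+0.182839i = +0.028717+0.045279i  (running Σ = +0.045256+0.108534i)
  m=-3: +0.202569+0.456562i × -0.234704+0.098957i = -0.092724-0.087111i  (running Σ = -0.047468+0.021423i)
  m=-2: -0.442604+0.126503i × +0.238074+0.236079i = -0.135237-0.074373i  (running Σ = -0.182705-0.052950i)
  m=-1: +0.006045+0.043150i × -0.041954+0.101890i = -0.004650-0.001194i  (running Σ = -0.187355-0.054145i)
  m=0: -0.474488-0.000000i × +0.352810+0.000000i = -0.167404-0.000000i  (running Σ = -0.354759-0.054145i)
  m=1: -0.006045+0.043150i × +0.041954+0.101890i = -0.004650+0.001194i  (running Σ = -0.359409-0.052950i)
  m=2: -0.442604-0.126503i × +0.238074-0.236079i = -0.135237+0.074373i  (running Σ = -0.494646+0.021423i)
  m=3: -0.202569+0.456562i × +0.234704+0.098957i = -0.092724+0.087111i  (running Σ = -0.587370+0.108534i)
  m=4: +0.248948+0.154965i × +0.001538-0.182839i = +0.028717-0.045279i  (running Σ = -0.558653+0.063255i)
  m=5: +0.074367-0.089015i × +0.414891-0.166765i = +0.016010-0.049333i  (running Σ = -0.542644+0.013921i)
  m=6: -0.021949-0.024251i × +0.270070+0.276972i = +0.000789-0.012629i  (running Σ = -0.541855+0.001293i)
  m=7: -0.005374+0.003648i × -0.077675+0.179985i = -0.000239-0.001251i  (running Σ = -0.542094+0.000042i)
  m=8: +0.000357+0.000726i × -0.057274-0.000964i = -0.000020-0.000042i  (running Σ = -0.542114+0.000000i)
Total Σ_m = -0.542114+0.000000i. Multiply by 0.739198: -0.400730+0.000000i. P_8(cos γ) = -0.400730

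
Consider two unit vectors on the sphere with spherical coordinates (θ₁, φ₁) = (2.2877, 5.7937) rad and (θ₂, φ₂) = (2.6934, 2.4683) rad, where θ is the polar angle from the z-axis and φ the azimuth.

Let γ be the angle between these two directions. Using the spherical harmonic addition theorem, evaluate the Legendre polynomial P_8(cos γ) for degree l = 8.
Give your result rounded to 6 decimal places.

Term-by-term m-sum for l=8 (normalisation 4π/17 = 0.739198):
  m=-8: -0.038430+0.037586i × +0.000400-0.000501i = +0.000003+0.000034i  (running Σ = +0.000003+0.000034i)
  m=-7: +0.179863-0.052657i × +0.000004-0.005331i = -0.000280-0.000959i  (running Σ = -0.000277-0.000925i)
  m=-6: -0.370375-0.076885i × -0.017367-0.021802i = +0.004756+0.009410i  (running Σ = +0.004479+0.008485i)
  m=-5: +0.347477+0.289228i × -0.100245-0.022930i = -0.028201-0.036961i  (running Σ = -0.023722-0.028476i)
  m=-4: -0.077960-0.191210i × -0.244686+0.117721i = +0.041585+0.037609i  (running Σ = +0.017864+0.009133i)
  m=-3: +0.024008-0.233770i × -0.211644+0.439166i = +0.097583+0.060020i  (running Σ = +0.115446+0.069152i)
  m=-2: -0.194229+0.288943i × +0.108925+0.477646i = -0.159169-0.061299i  (running Σ = -0.043723+0.007853i)
  m=-1: -0.073348+0.039075i × +0.010749+0.008574i = -0.001123-0.000209i  (running Σ = -0.044846+0.007644i)
  m=0: +0.360360-0.000000i × -0.476316+0.000000i = -0.171645+0.000000i  (running Σ = -0.216492+0.007644i)
  m=1: +0.073348+0.039075i × -0.010749+0.008574i = -0.001123+0.000209i  (running Σ = -0.217615+0.007853i)
  m=2: -0.194229-0.288943i × +0.108925-0.477646i = -0.159169+0.061299i  (running Σ = -0.376784+0.069152i)
  m=3: -0.024008-0.233770i × +0.211644+0.439166i = +0.097583-0.060020i  (running Σ = -0.279201+0.009133i)
  m=4: -0.077960+0.191210i × -0.244686-0.117721i = +0.041585-0.037609i  (running Σ = -0.237616-0.028476i)
  m=5: -0.347477+0.289228i × +0.100245-0.022930i = -0.028201+0.036961i  (running Σ = -0.265817+0.008485i)
  m=6: -0.370375+0.076885i × -0.017367+0.021802i = +0.004756-0.009410i  (running Σ = -0.261061-0.000925i)
  m=7: -0.179863-0.052657i × -0.000004-0.005331i = -0.000280+0.000959i  (running Σ = -0.261341+0.000034i)
  m=8: -0.038430-0.037586i × +0.000400+0.000501i = +0.000003-0.000034i  (running Σ = -0.261338+0.000000i)
Accumulated sum -0.261338+0.000000i; after 4π/(2l+1) scaling, -0.193180+0.000000i ⇒ P_8 = -0.193180

-0.193180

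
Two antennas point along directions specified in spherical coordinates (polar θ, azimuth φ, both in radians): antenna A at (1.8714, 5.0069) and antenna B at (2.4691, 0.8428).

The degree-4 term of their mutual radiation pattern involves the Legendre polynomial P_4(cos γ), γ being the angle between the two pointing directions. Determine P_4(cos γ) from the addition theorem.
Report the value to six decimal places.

0.352055

Addition theorem: P_4(cos γ) = (4π/9) Σ_m Y*_{lm}(Ω₁) Y_{lm}(Ω₂), m = −4…4:
  m=-4: (0.140975, 0.340292) × (-0.064889, 0.015167) = (-0.014309, -0.019943)  (running Σ = (-0.014309, -0.019943))
  m=-3: (0.249644, -0.204894) × (0.193570, 0.136211) = (0.076232, -0.005657)  (running Σ = (0.061923, -0.025600))
  m=-2: (0.098026, 0.065495) × (-0.048828, -0.423451) = (0.022947, -0.044707)  (running Σ = (0.084871, -0.070307))
  m=-1: (0.092678, -0.305534) × (-0.196903, 0.220913) = (0.049248, 0.080634)  (running Σ = (0.134119, 0.010327))
  m=0: (0.067579, -0.000000) × (-0.238189, 0.000000) = (-0.016097, 0.000000)  (running Σ = (0.118022, 0.010327))
  m=1: (-0.092678, -0.305534) × (0.196903, 0.220913) = (0.049248, -0.080634)  (running Σ = (0.167270, -0.070307))
  m=2: (0.098026, -0.065495) × (-0.048828, 0.423451) = (0.022947, 0.044707)  (running Σ = (0.190217, -0.025600))
  m=3: (-0.249644, -0.204894) × (-0.193570, 0.136211) = (0.076232, 0.005657)  (running Σ = (0.266450, -0.019943))
  m=4: (0.140975, -0.340292) × (-0.064889, -0.015167) = (-0.014309, 0.019943)  (running Σ = (0.252141, -0.000000))
Total Σ_m = (0.252141, -0.000000). Multiply by 1.396263: (0.352055, -0.000000). P_4(cos γ) = 0.352055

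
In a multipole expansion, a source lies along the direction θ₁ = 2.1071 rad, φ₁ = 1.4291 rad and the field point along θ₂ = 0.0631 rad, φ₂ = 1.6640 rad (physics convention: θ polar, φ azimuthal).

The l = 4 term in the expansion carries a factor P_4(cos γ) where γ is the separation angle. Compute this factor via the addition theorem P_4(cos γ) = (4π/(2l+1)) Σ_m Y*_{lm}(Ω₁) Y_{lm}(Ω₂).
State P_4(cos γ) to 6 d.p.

-0.217757

Term-by-term m-sum for l=4 (normalisation 4π/9 = 1.396263):
  term(m=-4) = 0.00000 - 0.00000j   from Y*(Ω₁)=0.20384 - 0.12973j, Y(Ω₂)=0.00001 - 0.00000j
  term(m=-3) = -0.00010 + 0.00008j   from Y*(Ω₁)=0.16753 + 0.37008j, Y(Ω₂)=0.00009 + 0.00030j
  term(m=-2) = 0.00145 - 0.00074j   from Y*(Ω₁)=-0.19640 + 0.05720j, Y(Ω₂)=-0.00781 + 0.00147j
  term(m=-1) = 0.02802 - 0.00671j   from Y*(Ω₁)=0.03440 + 0.24118j, Y(Ω₂)=-0.01101 - 0.11775j
  term(m=+0) = -0.21470 + 0.00000j   from Y*(Ω₁)=-0.25883 + 0.00000j, Y(Ω₂)=0.82952 + 0.00000j
  term(m=+1) = 0.02802 + 0.00671j   from Y*(Ω₁)=-0.03440 + 0.24118j, Y(Ω₂)=0.01101 - 0.11775j
  term(m=+2) = 0.00145 + 0.00074j   from Y*(Ω₁)=-0.19640 - 0.05720j, Y(Ω₂)=-0.00781 - 0.00147j
  term(m=+3) = -0.00010 - 0.00008j   from Y*(Ω₁)=-0.16753 + 0.37008j, Y(Ω₂)=-0.00009 + 0.00030j
  term(m=+4) = 0.00000 + 0.00000j   from Y*(Ω₁)=0.20384 + 0.12973j, Y(Ω₂)=0.00001 + 0.00000j
Total Σ_m = -0.15596 + 0.00000j. Multiply by 1.396263: -0.21776 + 0.00000j. P_4(cos γ) = -0.217757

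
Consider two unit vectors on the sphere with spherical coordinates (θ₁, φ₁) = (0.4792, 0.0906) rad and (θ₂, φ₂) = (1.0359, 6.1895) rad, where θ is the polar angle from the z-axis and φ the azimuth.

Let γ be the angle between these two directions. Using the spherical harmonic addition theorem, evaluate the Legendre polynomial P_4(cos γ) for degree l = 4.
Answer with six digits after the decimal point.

Summing Y*_{l m}(θ₁,φ₁)·Y_{l m}(θ₂,φ₂) over m ∈ [−4, 4]; prefactor 4π/(2·4+1) = 1.396263:
  m=-4: (0.018700, 0.007090) × (0.225607, 0.088737) = (0.003590, 0.003259)  (running Σ = (0.003590, 0.003259))
  m=-3: (0.104869, 0.029227) × (0.390344, 0.112692) = (0.037641, 0.023226)  (running Σ = (0.041231, 0.026485))
  m=-2: (0.315609, 0.057823) × (0.199217, 0.037770) = (0.060691, 0.023440)  (running Σ = (0.101922, 0.049925))
  m=-1: (0.484203, 0.043989) × (-0.243965, -0.022923) = (-0.117121, -0.021831)  (running Σ = (-0.015199, 0.028094))
  m=0: (0.114072, -0.000000) × (-0.257291, 0.000000) = (-0.029350, 0.000000)  (running Σ = (-0.044548, 0.028094))
  m=1: (-0.484203, 0.043989) × (0.243965, -0.022923) = (-0.117121, 0.021831)  (running Σ = (-0.161669, 0.049925))
  m=2: (0.315609, -0.057823) × (0.199217, -0.037770) = (0.060691, -0.023440)  (running Σ = (-0.100978, 0.026485))
  m=3: (-0.104869, 0.029227) × (-0.390344, 0.112692) = (0.037641, -0.023226)  (running Σ = (-0.063337, 0.003259))
  m=4: (0.018700, -0.007090) × (0.225607, -0.088737) = (0.003590, -0.003259)  (running Σ = (-0.059747, 0.000000))
Accumulated sum (-0.059747, 0.000000); after 4π/(2l+1) scaling, (-0.083423, 0.000000) ⇒ P_4 = -0.083423

-0.083423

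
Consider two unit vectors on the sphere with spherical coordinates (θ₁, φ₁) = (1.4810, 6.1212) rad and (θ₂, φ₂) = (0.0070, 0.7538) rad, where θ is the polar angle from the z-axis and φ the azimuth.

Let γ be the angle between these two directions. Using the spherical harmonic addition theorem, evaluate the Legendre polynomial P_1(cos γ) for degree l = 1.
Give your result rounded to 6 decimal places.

Expand P_1 via completeness: Σ_{m} conj(Y_{1,m}) at Ω₁ times Y_{1,m} at Ω₂ —
  term(m=-1) = (0.000507, -0.000660)   from Y*(Ω₁)=(0.339598, -0.055496), Y(Ω₂)=(0.001763, -0.001655)
  term(m=+0) = (0.021408, 0.000000)   from Y*(Ω₁)=(0.043816, -0.000000), Y(Ω₂)=(0.488591, 0.000000)
  term(m=+1) = (0.000507, 0.000660)   from Y*(Ω₁)=(-0.339598, -0.055496), Y(Ω₂)=(-0.001763, -0.001655)
Total Σ_m = (0.022422, 0.000000). Multiply by 4.188790: (0.093920, 0.000000). P_1(cos γ) = 0.093920

0.093920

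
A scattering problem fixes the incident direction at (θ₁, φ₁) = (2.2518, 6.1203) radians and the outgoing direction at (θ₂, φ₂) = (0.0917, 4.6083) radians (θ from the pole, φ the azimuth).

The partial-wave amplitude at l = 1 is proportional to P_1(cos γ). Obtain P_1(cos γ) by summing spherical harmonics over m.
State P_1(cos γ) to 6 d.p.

-0.622747

Term-by-term m-sum for l=1 (normalisation 4π/3 = 4.188790):
  [-1]  conj(Y_{1,-1})(Ω₁) = 0.26488 - 0.04353j ; Y_{1,-1}(Ω₂) = -0.00329 + 0.03147j ; Δ = 0.00050 + 0.00848j
  [+0]  conj(Y_{1,0})(Ω₁) = -0.30761 + 0.00000j ; Y_{1,0}(Ω₂) = 0.48655 + 0.00000j ; Δ = -0.14967 + 0.00000j
  [+1]  conj(Y_{1,1})(Ω₁) = -0.26488 - 0.04353j ; Y_{1,1}(Ω₂) = 0.00329 + 0.03147j ; Δ = 0.00050 - 0.00848j
Total Σ_m = -0.14867 + 0.00000j. Multiply by 4.188790: -0.62275 + 0.00000j. P_1(cos γ) = -0.622747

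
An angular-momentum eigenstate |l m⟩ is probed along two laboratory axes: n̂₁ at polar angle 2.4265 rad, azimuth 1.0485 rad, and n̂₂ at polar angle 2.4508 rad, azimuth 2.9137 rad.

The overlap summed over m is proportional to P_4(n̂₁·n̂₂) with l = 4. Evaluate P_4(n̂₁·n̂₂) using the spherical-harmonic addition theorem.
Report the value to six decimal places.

-0.223852

Summing Y*_{l m}(θ₁,φ₁)·Y_{l m}(θ₂,φ₂) over m ∈ [−4, 4]; prefactor 4π/(2·4+1) = 1.396263:
  term(m=-4) = 0.00229 - 0.00551j   from Y*(Ω₁)=-0.04053 - 0.07105j, Y(Ω₂)=0.04467 + 0.05765j
  term(m=-3) = 0.05137 + 0.04219j   from Y*(Ω₁)=0.26641 + 0.00104j, Y(Ω₂)=0.19345 + 0.15761j
  term(m=-2) = -0.15341 + 0.10245j   from Y*(Ω₁)=-0.21602 + 0.37191j, Y(Ω₂)=0.38512 + 0.18879j
  term(m=-1) = -0.01811 - 0.05974j   from Y*(Ω₁)=-0.11573 - 0.20106j, Y(Ω₂)=0.26214 + 0.06080j
  term(m=+0) = 0.07541 + 0.00000j   from Y*(Ω₁)=-0.28856 + 0.00000j, Y(Ω₂)=-0.26132 + 0.00000j
  term(m=+1) = -0.01811 + 0.05974j   from Y*(Ω₁)=0.11573 - 0.20106j, Y(Ω₂)=-0.26214 + 0.06080j
  term(m=+2) = -0.15341 - 0.10245j   from Y*(Ω₁)=-0.21602 - 0.37191j, Y(Ω₂)=0.38512 - 0.18879j
  term(m=+3) = 0.05137 - 0.04219j   from Y*(Ω₁)=-0.26641 + 0.00104j, Y(Ω₂)=-0.19345 + 0.15761j
  term(m=+4) = 0.00229 + 0.00551j   from Y*(Ω₁)=-0.04053 + 0.07105j, Y(Ω₂)=0.04467 - 0.05765j
Total Σ_m = -0.16032 + 0.00000j. Multiply by 1.396263: -0.22385 + 0.00000j. P_4(cos γ) = -0.223852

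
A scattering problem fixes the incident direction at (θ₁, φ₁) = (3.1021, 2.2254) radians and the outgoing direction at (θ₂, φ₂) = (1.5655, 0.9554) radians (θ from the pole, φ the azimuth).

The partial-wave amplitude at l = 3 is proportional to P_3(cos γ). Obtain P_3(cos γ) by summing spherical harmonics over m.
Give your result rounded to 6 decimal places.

Term-by-term m-sum for l=3 (normalisation 4π/7 = 1.795196):
  m=-3: +0.000024+0.000010i × -0.401485-0.113449i = -0.000008-0.000007i  (running Σ = -0.000008-0.000007i)
  m=-2: +0.000412+0.001538i × -0.001805-0.005103i = +0.000007-0.000005i  (running Σ = -0.000001-0.000012i)
  m=-1: -0.031015+0.040410i × -0.186537+0.263850i = -0.004877-0.015721i  (running Σ = -0.004878-0.015733i)
  m=0: -0.742864-0.000000i × -0.005929+0.000000i = +0.004405+0.000000i  (running Σ = -0.000474-0.015733i)
  m=1: +0.031015+0.040410i × +0.186537+0.263850i = -0.004877+0.015721i  (running Σ = -0.005351-0.000012i)
  m=2: +0.000412-0.001538i × -0.001805+0.005103i = +0.000007+0.000005i  (running Σ = -0.005343-0.000007i)
  m=3: -0.000024+0.000010i × +0.401485-0.113449i = -0.000008+0.000007i  (running Σ = -0.005352+0.000000i)
Total Σ_m = -0.005352+0.000000i. Multiply by 1.795196: -0.009608+0.000000i. P_3(cos γ) = -0.009608

-0.009608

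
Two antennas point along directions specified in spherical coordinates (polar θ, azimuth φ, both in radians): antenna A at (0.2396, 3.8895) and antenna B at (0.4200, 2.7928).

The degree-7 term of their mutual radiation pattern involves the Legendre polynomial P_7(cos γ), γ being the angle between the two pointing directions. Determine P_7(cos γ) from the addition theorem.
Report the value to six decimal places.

-0.187511

Term-by-term m-sum for l=7 (normalisation 4π/15 = 0.837758):
  m=-7: Y*=-0.000011+0.000018i  Y=+0.000717-0.000604i  product +0.000000+0.000000i
  m=-6: Y*=-0.000072-0.000316i  Y=-0.003915+0.006807i  product +0.000002+0.000001i
  m=-5: Y*=+0.002572+0.001752i  Y=+0.007012-0.040086i  product +0.000088-0.000091i
  m=-4: Y*=-0.020720+0.003131i  Y=+0.025371+0.142970i  product -0.000973-0.002883i
  m=-3: Y*=+0.062727-0.078701i  Y=-0.177921-0.307587i  product -0.035368-0.005291i
  m=-2: Y*=+0.024714+0.328979i  Y=+0.413058+0.346212i  product -0.103688+0.144444i
  m=-1: Y*=-0.467911-0.434079i  Y=-0.296052-0.107663i  product +0.091792+0.178886i
  m=+0: Y*=+0.374300-0.000000i  Y=-0.340719+0.000000i  product -0.127531+0.000000i
  m=+1: Y*=+0.467911-0.434079i  Y=+0.296052-0.107663i  product +0.091792-0.178886i
  m=+2: Y*=+0.024714-0.328979i  Y=+0.413058-0.346212i  product -0.103688-0.144444i
  m=+3: Y*=-0.062727-0.078701i  Y=+0.177921-0.307587i  product -0.035368+0.005291i
  m=+4: Y*=-0.020720-0.003131i  Y=+0.025371-0.142970i  product -0.000973+0.002883i
  m=+5: Y*=-0.002572+0.001752i  Y=-0.007012-0.040086i  product +0.000088+0.000091i
  m=+6: Y*=-0.000072+0.000316i  Y=-0.003915-0.006807i  product +0.000002-0.000001i
  m=+7: Y*=+0.000011+0.000018i  Y=-0.000717-0.000604i  product +0.000000-0.000000i
Total Σ_m = -0.223824+0.000000i. Multiply by 0.837758: -0.187511+0.000000i. P_7(cos γ) = -0.187511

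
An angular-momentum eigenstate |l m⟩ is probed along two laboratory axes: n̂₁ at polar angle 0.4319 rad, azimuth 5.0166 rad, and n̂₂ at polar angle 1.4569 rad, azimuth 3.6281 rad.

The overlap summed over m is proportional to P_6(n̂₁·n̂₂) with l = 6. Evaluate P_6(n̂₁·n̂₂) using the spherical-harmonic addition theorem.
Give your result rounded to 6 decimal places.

-0.122715

Addition theorem: P_6(cos γ) = (4π/13) Σ_m Y*_{lm}(Ω₁) Y_{lm}(Ω₂), m = −6…6:
  term(m=-6) = -0.00055 + 0.00107j   from Y*(Ω₁)=0.00065 - 0.00252j, Y(Ω₂)=-0.45315 - 0.10255j
  term(m=-5) = 0.00284 + 0.00220j   from Y*(Ω₁)=0.01951 - 0.00097j, Y(Ω₂)=0.13973 + 0.11987j
  term(m=-4) = -0.01967 + 0.01757j   from Y*(Ω₁)=0.03065 + 0.08295j, Y(Ω₂)=0.10930 + 0.27748j
  term(m=-3) = 0.02843 + 0.04670j   from Y*(Ω₁)=-0.20845 + 0.16117j, Y(Ω₂)=0.02304 - 0.20620j
  term(m=-2) = -0.11399 + 0.04350j   from Y*(Ω₁)=-0.40284 - 0.28061j, Y(Ω₂)=0.13987 - 0.20542j
  term(m=-1) = 0.01650 + 0.08950j   from Y*(Ω₁)=0.12691 - 0.40422j, Y(Ω₂)=-0.18989 + 0.10044j
  term(m=+0) = 0.04592 + 0.00000j   from Y*(Ω₁)=-0.19544 + 0.00000j, Y(Ω₂)=-0.23494 + 0.00000j
  term(m=+1) = 0.01650 - 0.08950j   from Y*(Ω₁)=-0.12691 - 0.40422j, Y(Ω₂)=0.18989 + 0.10044j
  term(m=+2) = -0.11399 - 0.04350j   from Y*(Ω₁)=-0.40284 + 0.28061j, Y(Ω₂)=0.13987 + 0.20542j
  term(m=+3) = 0.02843 - 0.04670j   from Y*(Ω₁)=0.20845 + 0.16117j, Y(Ω₂)=-0.02304 - 0.20620j
  term(m=+4) = -0.01967 - 0.01757j   from Y*(Ω₁)=0.03065 - 0.08295j, Y(Ω₂)=0.10930 - 0.27748j
  term(m=+5) = 0.00284 - 0.00220j   from Y*(Ω₁)=-0.01951 - 0.00097j, Y(Ω₂)=-0.13973 + 0.11987j
  term(m=+6) = -0.00055 - 0.00107j   from Y*(Ω₁)=0.00065 + 0.00252j, Y(Ω₂)=-0.45315 + 0.10255j
Accumulated sum -0.12695 - 0.00000j; after 4π/(2l+1) scaling, -0.12272 - 0.00000j ⇒ P_6 = -0.122715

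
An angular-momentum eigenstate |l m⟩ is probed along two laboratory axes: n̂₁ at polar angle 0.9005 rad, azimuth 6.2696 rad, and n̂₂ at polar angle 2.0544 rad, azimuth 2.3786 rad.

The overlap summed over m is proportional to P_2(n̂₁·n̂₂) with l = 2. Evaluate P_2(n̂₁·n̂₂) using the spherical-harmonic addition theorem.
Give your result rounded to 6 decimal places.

0.452231

Summing Y*_{l m}(θ₁,φ₁)·Y_{l m}(θ₂,φ₂) over m ∈ [−2, 2]; prefactor 4π/(2·2+1) = 2.513274:
  m=-2: Y*=0.23712 - 0.00644j  Y=0.01356 + 0.30246j  product 0.00517 + 0.07163j
  m=-1: Y*=0.37605 - 0.00511j  Y=0.22986 + 0.21978j  product 0.08756 + 0.08147j
  m=+0: Y*=0.04975 + 0.00000j  Y=-0.11083 + 0.00000j  product -0.00551 + 0.00000j
  m=+1: Y*=-0.37605 - 0.00511j  Y=-0.22986 + 0.21978j  product 0.08756 - 0.08147j
  m=+2: Y*=0.23712 + 0.00644j  Y=0.01356 - 0.30246j  product 0.00517 - 0.07163j
Accumulated sum 0.17994 + 0.00000j; after 4π/(2l+1) scaling, 0.45223 + 0.00000j ⇒ P_2 = 0.452231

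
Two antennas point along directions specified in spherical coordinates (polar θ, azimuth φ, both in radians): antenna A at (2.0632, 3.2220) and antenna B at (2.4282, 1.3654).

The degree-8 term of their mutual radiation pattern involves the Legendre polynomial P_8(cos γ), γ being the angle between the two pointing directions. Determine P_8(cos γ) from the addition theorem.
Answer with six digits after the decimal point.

Expand P_8 via completeness: Σ_{m} conj(Y_{8,m}) at Ω₁ times Y_{8,m} at Ω₂ —
  [-8]  conj(Y_{8,-8})(Ω₁) = 0.14994 + 0.11240j ; Y_{8,-8}(Ω₂) = -0.00125 + 0.01729j ; Δ = -0.00213 + 0.00245j
  [-7]  conj(Y_{8,-7})(Ω₁) = 0.34010 + 0.21458j ; Y_{8,-7}(Ω₂) = 0.07941 - 0.01063j ; Δ = 0.02929 + 0.01343j
  [-6]  conj(Y_{8,-6})(Ω₁) = 0.36726 + 0.19234j ; Y_{8,-6}(Ω₂) = -0.07436 - 0.21127j ; Δ = 0.01333 - 0.09189j
  [-5]  conj(Y_{8,-5})(Ω₁) = 0.06623 + 0.02816j ; Y_{8,-5}(Ω₂) = -0.35212 + 0.21290j ; Δ = -0.02931 + 0.00418j
  [-4]  conj(Y_{8,-4})(Ω₁) = -0.30269 - 0.10086j ; Y_{8,-4}(Ω₂) = 0.31196 + 0.33540j ; Δ = -0.06060 - 0.13299j
  [-3]  conj(Y_{8,-3})(Ω₁) = -0.23671 - 0.05823j ; Y_{8,-3}(Ω₂) = 0.09452 - 0.13348j ; Δ = -0.03015 + 0.02609j
  [-2]  conj(Y_{8,-2})(Ω₁) = 0.20494 + 0.03324j ; Y_{8,-2}(Ω₂) = 0.27244 + 0.11867j ; Δ = 0.05189 + 0.03338j
  [-1]  conj(Y_{8,-1})(Ω₁) = 0.28902 + 0.02329j ; Y_{8,-1}(Ω₂) = 0.06587 - 0.31619j ; Δ = 0.02640 - 0.08985j
  [+0]  conj(Y_{8,0})(Ω₁) = -0.16805 + 0.00000j ; Y_{8,0}(Ω₂) = 0.20504 + 0.00000j ; Δ = -0.03446 + 0.00000j
  [+1]  conj(Y_{8,1})(Ω₁) = -0.28902 + 0.02329j ; Y_{8,1}(Ω₂) = -0.06587 - 0.31619j ; Δ = 0.02640 + 0.08985j
  [+2]  conj(Y_{8,2})(Ω₁) = 0.20494 - 0.03324j ; Y_{8,2}(Ω₂) = 0.27244 - 0.11867j ; Δ = 0.05189 - 0.03338j
  [+3]  conj(Y_{8,3})(Ω₁) = 0.23671 - 0.05823j ; Y_{8,3}(Ω₂) = -0.09452 - 0.13348j ; Δ = -0.03015 - 0.02609j
  [+4]  conj(Y_{8,4})(Ω₁) = -0.30269 + 0.10086j ; Y_{8,4}(Ω₂) = 0.31196 - 0.33540j ; Δ = -0.06060 + 0.13299j
  [+5]  conj(Y_{8,5})(Ω₁) = -0.06623 + 0.02816j ; Y_{8,5}(Ω₂) = 0.35212 + 0.21290j ; Δ = -0.02931 - 0.00418j
  [+6]  conj(Y_{8,6})(Ω₁) = 0.36726 - 0.19234j ; Y_{8,6}(Ω₂) = -0.07436 + 0.21127j ; Δ = 0.01333 + 0.09189j
  [+7]  conj(Y_{8,7})(Ω₁) = -0.34010 + 0.21458j ; Y_{8,7}(Ω₂) = -0.07941 - 0.01063j ; Δ = 0.02929 - 0.01343j
  [+8]  conj(Y_{8,8})(Ω₁) = 0.14994 - 0.11240j ; Y_{8,8}(Ω₂) = -0.00125 - 0.01729j ; Δ = -0.00213 - 0.00245j
Σ over m = -0.03703 - 0.00000j; ×(4π/17) → -0.02738 - 0.00000j. Real part: -0.027376

-0.027376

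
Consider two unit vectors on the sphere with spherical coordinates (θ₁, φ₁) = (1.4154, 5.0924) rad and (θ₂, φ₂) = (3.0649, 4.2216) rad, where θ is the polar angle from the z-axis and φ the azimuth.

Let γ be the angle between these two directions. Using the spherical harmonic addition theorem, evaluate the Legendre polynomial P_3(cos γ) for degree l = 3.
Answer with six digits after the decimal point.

0.155390

Summing Y*_{l m}(θ₁,φ₁)·Y_{l m}(θ₂,φ₂) over m ∈ [−3, 3]; prefactor 4π/(2·3+1) = 1.795196:
  term(m=-3) = (-0.000065, 0.000038)   from Y*(Ω₁)=(-0.365569, 0.167996), Y(Ω₂)=(0.000187, -0.000018)
  term(m=-2) = (0.000157, -0.000910)   from Y*(Ω₁)=(-0.111902, -0.106362), Y(Ω₂)=(0.003324, 0.004973)
  term(m=-1) = (-0.017801, -0.021134)   from Y*(Ω₁)=(-0.104248, 0.260995), Y(Ω₂)=(-0.046340, 0.086713)
  term(m=+0) = (0.121977, 0.000000)   from Y*(Ω₁)=(-0.166354, -0.000000), Y(Ω₂)=(-0.733238, 0.000000)
  term(m=+1) = (-0.017801, 0.021134)   from Y*(Ω₁)=(0.104248, 0.260995), Y(Ω₂)=(0.046340, 0.086713)
  term(m=+2) = (0.000157, 0.000910)   from Y*(Ω₁)=(-0.111902, 0.106362), Y(Ω₂)=(0.003324, -0.004973)
  term(m=+3) = (-0.000065, -0.000038)   from Y*(Ω₁)=(0.365569, 0.167996), Y(Ω₂)=(-0.000187, -0.000018)
Accumulated sum (0.086559, 0.000000); after 4π/(2l+1) scaling, (0.155390, 0.000000) ⇒ P_3 = 0.155390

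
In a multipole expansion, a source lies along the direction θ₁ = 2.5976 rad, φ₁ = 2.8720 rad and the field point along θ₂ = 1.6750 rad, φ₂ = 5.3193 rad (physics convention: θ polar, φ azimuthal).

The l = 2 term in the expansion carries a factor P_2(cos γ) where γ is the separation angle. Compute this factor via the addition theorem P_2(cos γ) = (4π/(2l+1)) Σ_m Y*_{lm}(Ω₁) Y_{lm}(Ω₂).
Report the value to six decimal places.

-0.359006

Term-by-term m-sum for l=2 (normalisation 4π/5 = 2.513274):
  m=-2: Y*=(0.088790, -0.053125)  Y=(-0.133520, 0.358007)  product (0.007164, 0.038881)
  m=-1: Y*=(0.329763, -0.091120)  Y=(-0.045582, -0.065648)  product (-0.021013, -0.017495)
  m=+0: Y*=(0.377336, -0.000000)  Y=(-0.305155, 0.000000)  product (-0.115146, 0.000000)
  m=+1: Y*=(-0.329763, -0.091120)  Y=(0.045582, -0.065648)  product (-0.021013, 0.017495)
  m=+2: Y*=(0.088790, 0.053125)  Y=(-0.133520, -0.358007)  product (0.007164, -0.038881)
Accumulated sum (-0.142844, 0.000000); after 4π/(2l+1) scaling, (-0.359006, 0.000000) ⇒ P_2 = -0.359006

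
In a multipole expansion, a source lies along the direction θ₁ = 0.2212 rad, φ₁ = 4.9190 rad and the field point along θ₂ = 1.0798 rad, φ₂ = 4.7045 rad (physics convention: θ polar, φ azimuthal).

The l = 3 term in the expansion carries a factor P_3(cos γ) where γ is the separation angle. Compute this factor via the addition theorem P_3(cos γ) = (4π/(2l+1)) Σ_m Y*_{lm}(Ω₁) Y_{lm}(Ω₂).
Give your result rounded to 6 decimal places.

-0.289996

Expand P_3 via completeness: Σ_{m} conj(Y_{3,m}) at Ω₁ times Y_{3,m} at Ω₂ —
  m=-3: (-0.002560, 0.003587) × (0.006771, -0.286056) = (0.001009, 0.000756)  (running Σ = (0.001009, 0.000756))
  m=-2: (-0.043957, -0.019273) × (-0.374696, -0.005912) = (0.016356, 0.007482)  (running Σ = (0.017365, 0.008238))
  m=-1: (0.054683, -0.260889) × (-0.000251, 0.031800) = (0.008283, 0.001804)  (running Σ = (0.025648, 0.010042))
  m=0: (0.640539, -0.000000) × (-0.332275, 0.000000) = (-0.212835, 0.000000)  (running Σ = (-0.187187, 0.010042))
  m=1: (-0.054683, -0.260889) × (0.000251, 0.031800) = (0.008283, -0.001804)  (running Σ = (-0.178905, 0.008238))
  m=2: (-0.043957, 0.019273) × (-0.374696, 0.005912) = (0.016356, -0.007482)  (running Σ = (-0.162548, 0.000756))
  m=3: (0.002560, 0.003587) × (-0.006771, -0.286056) = (0.001009, -0.000756)  (running Σ = (-0.161540, -0.000000))
Total Σ_m = (-0.161540, -0.000000). Multiply by 1.795196: (-0.289996, -0.000000). P_3(cos γ) = -0.289996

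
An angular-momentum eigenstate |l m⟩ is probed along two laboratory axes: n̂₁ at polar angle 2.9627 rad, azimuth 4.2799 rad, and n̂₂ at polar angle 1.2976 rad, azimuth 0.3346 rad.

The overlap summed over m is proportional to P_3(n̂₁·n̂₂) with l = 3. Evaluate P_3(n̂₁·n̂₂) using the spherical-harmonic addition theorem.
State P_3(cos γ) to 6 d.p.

Summing Y*_{l m}(θ₁,φ₁)·Y_{l m}(θ₂,φ₂) over m ∈ [−3, 3]; prefactor 4π/(2·3+1) = 1.795196:
  m=-3: Y*=+0.002263+0.000635i  Y=+0.200072-0.314214i  product +0.000652-0.000584i
  m=-2: Y*=+0.020655-0.024235i  Y=+0.200526-0.158607i  product +0.000298-0.008136i
  m=-1: Y*=-0.092596-0.200581i  Y=-0.186947+0.064996i  product +0.030348+0.031480i
  m=+0: Y*=-0.676306-0.000000i  Y=-0.265412+0.000000i  product +0.179500+0.000000i
  m=+1: Y*=+0.092596-0.200581i  Y=+0.186947+0.064996i  product +0.030348-0.031480i
  m=+2: Y*=+0.020655+0.024235i  Y=+0.200526+0.158607i  product +0.000298+0.008136i
  m=+3: Y*=-0.002263+0.000635i  Y=-0.200072-0.314214i  product +0.000652+0.000584i
Total Σ_m = +0.242095-0.000000i. Multiply by 1.795196: +0.434608-0.000000i. P_3(cos γ) = 0.434608

0.434608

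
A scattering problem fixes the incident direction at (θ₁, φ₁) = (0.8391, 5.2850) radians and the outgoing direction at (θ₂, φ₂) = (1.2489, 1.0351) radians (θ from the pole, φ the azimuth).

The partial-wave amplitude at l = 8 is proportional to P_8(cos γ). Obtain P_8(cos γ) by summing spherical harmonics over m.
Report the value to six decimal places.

0.173999

Addition theorem: P_8(cos γ) = (4π/17) Σ_m Y*_{lm}(Ω₁) Y_{lm}(Ω₂), m = −8…8:
  m=-8: (-0.006348, -0.047994) × (-0.139941, -0.307715) = (-0.013880, 0.008670)  (running Σ = (-0.013880, 0.008670))
  m=-7: (0.132537, -0.112569) × (0.257694, -0.370056) = (-0.007503, -0.078054)  (running Σ = (-0.021383, -0.069385))
  m=-6: (0.348152, 0.105439) × (0.137162, 0.009973) = (0.046701, 0.017934)  (running Σ = (0.025319, -0.051450))
  m=-5: (0.125895, 0.440237) × (-0.132319, -0.264993) = (0.100002, -0.091613)  (running Σ = (0.125320, -0.143063))
  m=-4: (-0.160341, 0.182945) × (0.141051, -0.219099) = (0.017467, 0.060935)  (running Σ = (0.142787, -0.082128))
  m=-3: (0.198491, 0.029398) × (-0.185866, -0.006749) = (-0.036694, -0.006804)  (running Σ = (0.106092, -0.088932))
  m=-2: (0.150696, 0.332461) × (-0.140921, -0.258321) = (0.064645, -0.085779)  (running Σ = (0.170738, -0.174710))
  m=-1: (0.020660, -0.032048) × (-0.068235, 0.114953) = (0.002274, 0.004562)  (running Σ = (0.173012, -0.170149))
  m=0: (0.367985, -0.000000) × (-0.300651, 0.000000) = (-0.110635, 0.000000)  (running Σ = (0.062377, -0.170149))
  m=1: (-0.020660, -0.032048) × (0.068235, 0.114953) = (0.002274, -0.004562)  (running Σ = (0.064651, -0.174710))
  m=2: (0.150696, -0.332461) × (-0.140921, 0.258321) = (0.064645, 0.085779)  (running Σ = (0.129296, -0.088932))
  m=3: (-0.198491, 0.029398) × (0.185866, -0.006749) = (-0.036694, 0.006804)  (running Σ = (0.092602, -0.082128))
  m=4: (-0.160341, -0.182945) × (0.141051, 0.219099) = (0.017467, -0.060935)  (running Σ = (0.110068, -0.143063))
  m=5: (-0.125895, 0.440237) × (0.132319, -0.264993) = (0.100002, 0.091613)  (running Σ = (0.210070, -0.051450))
  m=6: (0.348152, -0.105439) × (0.137162, -0.009973) = (0.046701, -0.017934)  (running Σ = (0.256771, -0.069385))
  m=7: (-0.132537, -0.112569) × (-0.257694, -0.370056) = (-0.007503, 0.078054)  (running Σ = (0.249269, 0.008670))
  m=8: (-0.006348, 0.047994) × (-0.139941, 0.307715) = (-0.013880, -0.008670)  (running Σ = (0.235389, -0.000000))
Accumulated sum (0.235389, -0.000000); after 4π/(2l+1) scaling, (0.173999, -0.000000) ⇒ P_8 = 0.173999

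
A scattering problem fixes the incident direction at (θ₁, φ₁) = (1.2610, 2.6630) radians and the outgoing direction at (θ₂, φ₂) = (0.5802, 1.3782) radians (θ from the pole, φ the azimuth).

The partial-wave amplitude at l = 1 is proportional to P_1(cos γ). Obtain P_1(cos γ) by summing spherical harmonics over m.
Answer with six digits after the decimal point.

0.402264

Addition theorem: P_1(cos γ) = (4π/3) Σ_m Y*_{lm}(Ω₁) Y_{lm}(Ω₂), m = −1…1:
  [-1]  conj(Y_{1,-1})(Ω₁) = (-0.292077, 0.151536) ; Y_{1,-1}(Ω₂) = (0.036252, -0.185895) ; Δ = (0.017581, 0.059789)
  [+0]  conj(Y_{1,0})(Ω₁) = (0.148958, -0.000000) ; Y_{1,0}(Ω₂) = (0.408644, 0.000000) ; Δ = (0.060871, 0.000000)
  [+1]  conj(Y_{1,1})(Ω₁) = (0.292077, 0.151536) ; Y_{1,1}(Ω₂) = (-0.036252, -0.185895) ; Δ = (0.017581, -0.059789)
Σ over m = (0.096034, 0.000000); ×(4π/3) → (0.402264, 0.000000). Real part: 0.402264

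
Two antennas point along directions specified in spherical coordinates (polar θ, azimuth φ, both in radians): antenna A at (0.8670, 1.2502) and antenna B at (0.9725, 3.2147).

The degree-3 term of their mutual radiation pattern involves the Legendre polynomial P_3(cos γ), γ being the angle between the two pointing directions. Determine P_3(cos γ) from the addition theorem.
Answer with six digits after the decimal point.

Term-by-term m-sum for l=3 (normalisation 4π/7 = 1.795196):
  term(m=-3) = +0.040256+0.016533i   from Y*(Ω₁)=-0.151646-0.105764i, Y(Ω₂)=-0.229745+0.051212i
  term(m=-2) = -0.106611+0.107040i   from Y*(Ω₁)=-0.308051+0.229929i, Y(Ω₂)=+0.388819-0.057260i
  term(m=-1) = -0.016183-0.038958i   from Y*(Ω₁)=+0.084929+0.255769i, Y(Ω₂)=-0.156115+0.011434i
  term(m=+0) = +0.065031+0.000000i   from Y*(Ω₁)=-0.218837-0.000000i, Y(Ω₂)=-0.297167+0.000000i
  term(m=+1) = -0.016183+0.038958i   from Y*(Ω₁)=-0.084929+0.255769i, Y(Ω₂)=+0.156115+0.011434i
  term(m=+2) = -0.106611-0.107040i   from Y*(Ω₁)=-0.308051-0.229929i, Y(Ω₂)=+0.388819+0.057260i
  term(m=+3) = +0.040256-0.016533i   from Y*(Ω₁)=+0.151646-0.105764i, Y(Ω₂)=+0.229745+0.051212i
Accumulated sum -0.100043+0.000000i; after 4π/(2l+1) scaling, -0.179597+0.000000i ⇒ P_3 = -0.179597

-0.179597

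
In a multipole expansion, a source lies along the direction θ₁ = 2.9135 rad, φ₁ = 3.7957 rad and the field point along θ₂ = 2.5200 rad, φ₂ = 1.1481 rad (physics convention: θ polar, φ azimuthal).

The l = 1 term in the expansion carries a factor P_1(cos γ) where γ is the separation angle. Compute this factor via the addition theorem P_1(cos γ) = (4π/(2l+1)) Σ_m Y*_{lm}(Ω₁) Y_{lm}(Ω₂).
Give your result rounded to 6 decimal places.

0.675962

Summing Y*_{l m}(θ₁,φ₁)·Y_{l m}(θ₂,φ₂) over m ∈ [−1, 1]; prefactor 4π/(2·1+1) = 4.188790:
  m=-1: (-0.061998, -0.047534) × (0.082533, -0.183484) = (-0.013839, 0.007452)  (running Σ = (-0.013839, 0.007452))
  m=0: (-0.475947, -0.000000) × (-0.397210, 0.000000) = (0.189051, 0.000000)  (running Σ = (0.175213, 0.007452))
  m=1: (0.061998, -0.047534) × (-0.082533, -0.183484) = (-0.013839, -0.007452)  (running Σ = (0.161374, 0.000000))
Accumulated sum (0.161374, 0.000000); after 4π/(2l+1) scaling, (0.675962, 0.000000) ⇒ P_1 = 0.675962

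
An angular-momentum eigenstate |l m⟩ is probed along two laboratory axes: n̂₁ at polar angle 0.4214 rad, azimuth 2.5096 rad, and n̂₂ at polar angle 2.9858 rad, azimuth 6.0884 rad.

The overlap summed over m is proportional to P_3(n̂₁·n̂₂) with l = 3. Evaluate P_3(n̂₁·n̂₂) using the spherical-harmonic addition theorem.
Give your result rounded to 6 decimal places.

Expand P_3 via completeness: Σ_{m} conj(Y_{3,m}) at Ω₁ times Y_{3,m} at Ω₂ —
  term(m=-3) = (-0.000011, 0.000043)   from Y*(Ω₁)=(0.009122, 0.027057), Y(Ω₂)=(0.001300, 0.000860)
  term(m=-2) = (-0.002433, 0.002910)   from Y*(Ω₁)=(0.047125, -0.148746), Y(Ω₂)=(-0.022486, -0.009232)
  term(m=-1) = (-0.073704, 0.034447)   from Y*(Ω₁)=(-0.337413, 0.247044), Y(Ω₂)=(0.190867, 0.037656)
  term(m=+0) = (-0.274531, 0.000000)   from Y*(Ω₁)=(0.396185, -0.000000), Y(Ω₂)=(-0.692935, 0.000000)
  term(m=+1) = (-0.073704, -0.034447)   from Y*(Ω₁)=(0.337413, 0.247044), Y(Ω₂)=(-0.190867, 0.037656)
  term(m=+2) = (-0.002433, -0.002910)   from Y*(Ω₁)=(0.047125, 0.148746), Y(Ω₂)=(-0.022486, 0.009232)
  term(m=+3) = (-0.000011, -0.000043)   from Y*(Ω₁)=(-0.009122, 0.027057), Y(Ω₂)=(-0.001300, 0.000860)
Accumulated sum (-0.426827, -0.000000); after 4π/(2l+1) scaling, (-0.766237, -0.000000) ⇒ P_3 = -0.766237

-0.766237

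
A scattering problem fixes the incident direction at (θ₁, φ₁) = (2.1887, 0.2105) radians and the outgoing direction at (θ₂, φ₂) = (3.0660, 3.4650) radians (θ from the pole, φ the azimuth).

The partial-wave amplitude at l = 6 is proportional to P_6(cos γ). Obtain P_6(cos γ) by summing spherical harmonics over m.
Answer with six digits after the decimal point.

0.311179

Expand P_6 via completeness: Σ_{m} conj(Y_{6,m}) at Ω₁ times Y_{6,m} at Ω₂ —
  m=-6: Y*=0.04292 + 0.13501j  Y=-0.00000 - 0.00000j  product 0.00000 - 0.00000j
  m=-5: Y*=-0.17280 - 0.30299j  Y=-0.00000 - 0.00000j  product -0.00000 + 0.00000j
  m=-4: Y*=0.28232 + 0.31623j  Y=0.00003 - 0.00011j  product 0.00004 - 0.00002j
  m=-3: Y*=-0.11411 - 0.08346j  Y=0.00125 - 0.00183j  product -0.00030 + 0.00010j
  m=-2: Y*=-0.26148 - 0.11708j  Y=0.02331 - 0.01761j  product -0.00816 + 0.00187j
  m=-1: Y*=0.25711 + 0.05493j  Y=0.22932 - 0.07686j  product 0.06318 - 0.00716j
  m=+0: Y*=0.22192 + 0.00000j  Y=0.95698 + 0.00000j  product 0.21238 + 0.00000j
  m=+1: Y*=-0.25711 + 0.05493j  Y=-0.22932 - 0.07686j  product 0.06318 + 0.00716j
  m=+2: Y*=-0.26148 + 0.11708j  Y=0.02331 + 0.01761j  product -0.00816 - 0.00187j
  m=+3: Y*=0.11411 - 0.08346j  Y=-0.00125 - 0.00183j  product -0.00030 - 0.00010j
  m=+4: Y*=0.28232 - 0.31623j  Y=0.00003 + 0.00011j  product 0.00004 + 0.00002j
  m=+5: Y*=0.17280 - 0.30299j  Y=0.00000 - 0.00000j  product -0.00000 - 0.00000j
  m=+6: Y*=0.04292 - 0.13501j  Y=-0.00000 + 0.00000j  product 0.00000 + 0.00000j
Σ over m = 0.32192 - 0.00000j; ×(4π/13) → 0.31118 - 0.00000j. Real part: 0.311179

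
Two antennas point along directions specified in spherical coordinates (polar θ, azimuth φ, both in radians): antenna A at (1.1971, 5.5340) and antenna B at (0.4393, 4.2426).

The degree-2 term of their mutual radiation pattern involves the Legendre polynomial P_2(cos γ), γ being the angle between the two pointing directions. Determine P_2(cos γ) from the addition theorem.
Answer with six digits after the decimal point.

-0.210140

Summing Y*_{l m}(θ₁,φ₁)·Y_{l m}(θ₂,φ₂) over m ∈ [−2, 2]; prefactor 4π/(2·2+1) = 2.513274:
  [-2]  conj(Y_{2,-2})(Ω₁) = 0.02423 - 0.33392j ; Y_{2,-2}(Ω₂) = -0.04123 - 0.05641j ; Δ = -0.01983 + 0.01240j
  [-1]  conj(Y_{2,-1})(Ω₁) = 0.19226 - 0.17882j ; Y_{2,-1}(Ω₂) = -0.13462 + 0.26516j ; Δ = 0.02153 + 0.07505j
  [+0]  conj(Y_{2,0})(Ω₁) = -0.18930 + 0.00000j ; Y_{2,0}(Ω₂) = 0.45963 + 0.00000j ; Δ = -0.08701 + 0.00000j
  [+1]  conj(Y_{2,1})(Ω₁) = -0.19226 - 0.17882j ; Y_{2,1}(Ω₂) = 0.13462 + 0.26516j ; Δ = 0.02153 - 0.07505j
  [+2]  conj(Y_{2,2})(Ω₁) = 0.02423 + 0.33392j ; Y_{2,2}(Ω₂) = -0.04123 + 0.05641j ; Δ = -0.01983 - 0.01240j
Σ over m = -0.08361 + 0.00000j; ×(4π/5) → -0.21014 + 0.00000j. Real part: -0.210140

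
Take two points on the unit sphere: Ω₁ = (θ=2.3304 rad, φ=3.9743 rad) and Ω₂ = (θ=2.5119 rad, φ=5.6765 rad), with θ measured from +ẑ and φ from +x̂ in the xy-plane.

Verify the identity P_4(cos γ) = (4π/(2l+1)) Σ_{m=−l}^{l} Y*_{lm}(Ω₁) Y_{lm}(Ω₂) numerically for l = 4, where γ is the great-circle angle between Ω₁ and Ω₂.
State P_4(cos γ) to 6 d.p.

-0.290015

Summing Y*_{l m}(θ₁,φ₁)·Y_{l m}(θ₂,φ₂) over m ∈ [−4, 4]; prefactor 4π/(2·4+1) = 1.396263:
  m=-4: -0.120153-0.023013i × -0.040194+0.034888i = +0.005632-0.003267i  (running Σ = +0.005632-0.003267i)
  m=-3: -0.262899+0.197162i × +0.050965-0.200215i = +0.026076+0.062685i  (running Σ = +0.031708+0.059418i)
  m=-2: -0.038544+0.406148i × +0.144999+0.388251i = -0.163276+0.043926i  (running Σ = -0.131568+0.103344i)
  m=-1: +0.050788+0.055836i × -0.290870-0.201863i = -0.003502-0.026493i  (running Σ = -0.135069+0.076850i)
  m=0: -0.354979-0.000000i × -0.175871+0.000000i = +0.062431+0.000000i  (running Σ = -0.072639+0.076850i)
  m=1: -0.050788+0.055836i × +0.290870-0.201863i = -0.003502+0.026493i  (running Σ = -0.076140+0.103344i)
  m=2: -0.038544-0.406148i × +0.144999-0.388251i = -0.163276-0.043926i  (running Σ = -0.239416+0.059418i)
  m=3: +0.262899+0.197162i × -0.050965-0.200215i = +0.026076-0.062685i  (running Σ = -0.213340-0.003267i)
  m=4: -0.120153+0.023013i × -0.040194-0.034888i = +0.005632+0.003267i  (running Σ = -0.207708+0.000000i)
Σ over m = -0.207708+0.000000i; ×(4π/9) → -0.290015+0.000000i. Real part: -0.290015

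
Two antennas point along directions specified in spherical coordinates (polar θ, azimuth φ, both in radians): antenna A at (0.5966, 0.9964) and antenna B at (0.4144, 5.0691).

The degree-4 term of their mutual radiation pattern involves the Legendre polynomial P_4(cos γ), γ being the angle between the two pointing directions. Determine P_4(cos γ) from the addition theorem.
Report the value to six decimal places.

-0.421055

Summing Y*_{l m}(θ₁,φ₁)·Y_{l m}(θ₂,φ₂) over m ∈ [−4, 4]; prefactor 4π/(2·4+1) = 1.396263:
  term(m=-4) = (-0.000428, 0.000282)   from Y*(Ω₁)=(-0.029299, -0.032952), Y(Ω₂)=(0.001669, -0.011511)
  term(m=-3) = (0.012909, 0.004687)   from Y*(Ω₁)=(-0.181504, 0.027876), Y(Ω₂)=(-0.065609, -0.035899)
  term(m=-2) = (-0.030342, -0.101153)   from Y*(Ω₁)=(-0.163936, 0.365132), Y(Ω₂)=(-0.199505, 0.172671)
  term(m=-1) = (-0.117401, 0.157784)   from Y*(Ω₁)=(0.213894, 0.330498), Y(Ω₂)=(0.174448, 0.468126)
  term(m=+0) = (-0.031035, -0.000000)   from Y*(Ω₁)=(-0.120478, -0.000000), Y(Ω₂)=(0.257600, 0.000000)
  term(m=+1) = (-0.117401, -0.157784)   from Y*(Ω₁)=(-0.213894, 0.330498), Y(Ω₂)=(-0.174448, 0.468126)
  term(m=+2) = (-0.030342, 0.101153)   from Y*(Ω₁)=(-0.163936, -0.365132), Y(Ω₂)=(-0.199505, -0.172671)
  term(m=+3) = (0.012909, -0.004687)   from Y*(Ω₁)=(0.181504, 0.027876), Y(Ω₂)=(0.065609, -0.035899)
  term(m=+4) = (-0.000428, -0.000282)   from Y*(Ω₁)=(-0.029299, 0.032952), Y(Ω₂)=(0.001669, 0.011511)
Total Σ_m = (-0.301558, -0.000000). Multiply by 1.396263: (-0.421055, -0.000000). P_4(cos γ) = -0.421055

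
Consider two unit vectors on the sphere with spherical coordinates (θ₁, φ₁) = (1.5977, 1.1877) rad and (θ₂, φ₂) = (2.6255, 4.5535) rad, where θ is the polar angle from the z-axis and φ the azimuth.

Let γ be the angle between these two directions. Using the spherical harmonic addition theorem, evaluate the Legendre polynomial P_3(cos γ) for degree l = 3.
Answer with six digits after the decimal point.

Expand P_3 via completeness: Σ_{m} conj(Y_{3,m}) at Ω₁ times Y_{3,m} at Ω₂ —
  m=-3: (-0.380292, -0.170516) × (0.023006, -0.044552) = (-0.016346, 0.013020)  (running Σ = (-0.016346, 0.013020))
  m=-2: (0.019795, -0.019049) × (0.205628, 0.067636) = (0.005359, -0.002578)  (running Σ = (-0.010987, 0.010442))
  m=-1: (-0.120322, -0.298561) × (-0.070210, 0.438154) = (0.139264, -0.031758)  (running Σ = (0.128277, -0.021316))
  m=0: (0.030079, -0.000000) × (-0.253932, 0.000000) = (-0.007638, 0.000000)  (running Σ = (0.120639, -0.021316))
  m=1: (0.120322, -0.298561) × (0.070210, 0.438154) = (0.139264, 0.031758)  (running Σ = (0.259902, 0.010442))
  m=2: (0.019795, 0.019049) × (0.205628, -0.067636) = (0.005359, 0.002578)  (running Σ = (0.265261, 0.013020))
  m=3: (0.380292, -0.170516) × (-0.023006, -0.044552) = (-0.016346, -0.013020)  (running Σ = (0.248915, 0.000000))
Accumulated sum (0.248915, 0.000000); after 4π/(2l+1) scaling, (0.446852, 0.000000) ⇒ P_3 = 0.446852

0.446852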